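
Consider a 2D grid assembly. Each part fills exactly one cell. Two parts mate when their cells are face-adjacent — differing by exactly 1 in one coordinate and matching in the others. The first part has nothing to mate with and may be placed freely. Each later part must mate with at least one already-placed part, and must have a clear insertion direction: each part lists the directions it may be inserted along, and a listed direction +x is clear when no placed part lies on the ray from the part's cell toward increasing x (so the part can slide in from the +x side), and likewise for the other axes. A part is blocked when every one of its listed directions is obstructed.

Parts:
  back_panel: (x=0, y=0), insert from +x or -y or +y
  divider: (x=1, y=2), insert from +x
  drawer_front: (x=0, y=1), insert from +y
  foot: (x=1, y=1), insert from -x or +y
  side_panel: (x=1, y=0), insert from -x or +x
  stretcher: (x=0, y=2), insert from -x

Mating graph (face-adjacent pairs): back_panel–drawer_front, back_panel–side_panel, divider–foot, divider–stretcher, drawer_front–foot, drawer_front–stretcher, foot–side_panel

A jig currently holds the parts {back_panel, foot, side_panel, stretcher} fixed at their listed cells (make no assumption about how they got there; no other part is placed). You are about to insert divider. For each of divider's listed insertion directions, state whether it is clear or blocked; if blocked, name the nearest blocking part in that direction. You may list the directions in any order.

+x: ray from divider(1, 2) has no placed part ⇒ clear

+x: clear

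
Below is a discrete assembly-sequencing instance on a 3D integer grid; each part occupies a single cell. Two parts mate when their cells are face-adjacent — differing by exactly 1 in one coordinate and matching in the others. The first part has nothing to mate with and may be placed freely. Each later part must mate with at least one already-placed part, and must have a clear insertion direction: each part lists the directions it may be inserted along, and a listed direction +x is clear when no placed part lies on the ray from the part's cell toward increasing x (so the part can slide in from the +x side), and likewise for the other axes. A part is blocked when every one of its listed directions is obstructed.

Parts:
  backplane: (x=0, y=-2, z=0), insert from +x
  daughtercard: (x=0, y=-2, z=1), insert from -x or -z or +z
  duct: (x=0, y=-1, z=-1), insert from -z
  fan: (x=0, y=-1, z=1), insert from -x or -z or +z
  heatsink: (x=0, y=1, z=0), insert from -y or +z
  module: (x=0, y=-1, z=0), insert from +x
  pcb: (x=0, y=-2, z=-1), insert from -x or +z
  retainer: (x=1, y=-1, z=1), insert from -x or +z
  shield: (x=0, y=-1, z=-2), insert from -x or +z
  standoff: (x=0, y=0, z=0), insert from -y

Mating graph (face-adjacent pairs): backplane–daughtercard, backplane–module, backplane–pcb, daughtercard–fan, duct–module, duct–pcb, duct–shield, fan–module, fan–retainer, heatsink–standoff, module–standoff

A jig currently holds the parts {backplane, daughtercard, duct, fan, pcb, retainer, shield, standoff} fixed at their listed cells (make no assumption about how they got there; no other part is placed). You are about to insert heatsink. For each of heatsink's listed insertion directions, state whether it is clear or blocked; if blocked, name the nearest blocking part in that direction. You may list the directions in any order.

-y: nearest on ray is standoff@(0, 0, 0) ⇒ blocked
+z: ray from heatsink(0, 1, 0) has no placed part ⇒ clear

+z: clear; -y: blocked by standoff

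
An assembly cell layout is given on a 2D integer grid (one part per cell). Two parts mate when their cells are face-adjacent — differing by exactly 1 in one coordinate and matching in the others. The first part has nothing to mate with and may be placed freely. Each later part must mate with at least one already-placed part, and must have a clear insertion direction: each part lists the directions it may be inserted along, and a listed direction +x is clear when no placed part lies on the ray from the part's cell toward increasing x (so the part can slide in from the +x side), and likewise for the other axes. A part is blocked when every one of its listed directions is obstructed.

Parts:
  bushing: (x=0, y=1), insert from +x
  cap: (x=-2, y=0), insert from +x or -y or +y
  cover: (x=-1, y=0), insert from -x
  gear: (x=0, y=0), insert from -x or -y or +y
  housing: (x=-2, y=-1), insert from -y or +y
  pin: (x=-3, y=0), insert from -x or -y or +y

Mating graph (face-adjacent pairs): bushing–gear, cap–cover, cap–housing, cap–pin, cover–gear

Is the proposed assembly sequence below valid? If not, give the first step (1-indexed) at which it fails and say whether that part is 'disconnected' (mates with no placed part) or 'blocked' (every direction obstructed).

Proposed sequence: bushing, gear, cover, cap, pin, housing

1. bushing@(0, 1) [+x clear] — {bushing}
2. gear@(0, 0) [-x clear] — {bushing, gear}
3. cover@(-1, 0) [-x clear] — {bushing, cover, gear}
4. cap@(-2, 0) [-y clear] — {bushing, cap, cover, gear}
5. pin@(-3, 0) [-x clear] — {bushing, cap, cover, gear, pin}
6. housing@(-2, -1) [-y clear] — {bushing, cap, cover, gear, housing, pin}

Valid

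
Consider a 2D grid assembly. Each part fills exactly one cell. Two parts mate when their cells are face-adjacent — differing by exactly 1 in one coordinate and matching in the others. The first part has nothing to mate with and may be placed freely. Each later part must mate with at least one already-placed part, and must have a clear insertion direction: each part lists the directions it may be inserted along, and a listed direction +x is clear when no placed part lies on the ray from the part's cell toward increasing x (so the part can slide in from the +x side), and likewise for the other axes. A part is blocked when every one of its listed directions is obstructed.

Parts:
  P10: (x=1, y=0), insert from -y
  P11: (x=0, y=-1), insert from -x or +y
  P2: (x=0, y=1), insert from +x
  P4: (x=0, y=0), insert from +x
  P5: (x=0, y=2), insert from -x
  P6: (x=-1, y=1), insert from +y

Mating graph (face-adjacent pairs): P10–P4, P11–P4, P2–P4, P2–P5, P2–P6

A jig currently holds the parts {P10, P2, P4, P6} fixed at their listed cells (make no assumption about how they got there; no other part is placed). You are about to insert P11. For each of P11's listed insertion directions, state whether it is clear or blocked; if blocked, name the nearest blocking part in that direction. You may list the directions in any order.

-x: ray from P11(0, -1) has no placed part ⇒ clear
+y: nearest on ray is P4@(0, 0) ⇒ blocked

+y: blocked by P4; -x: clear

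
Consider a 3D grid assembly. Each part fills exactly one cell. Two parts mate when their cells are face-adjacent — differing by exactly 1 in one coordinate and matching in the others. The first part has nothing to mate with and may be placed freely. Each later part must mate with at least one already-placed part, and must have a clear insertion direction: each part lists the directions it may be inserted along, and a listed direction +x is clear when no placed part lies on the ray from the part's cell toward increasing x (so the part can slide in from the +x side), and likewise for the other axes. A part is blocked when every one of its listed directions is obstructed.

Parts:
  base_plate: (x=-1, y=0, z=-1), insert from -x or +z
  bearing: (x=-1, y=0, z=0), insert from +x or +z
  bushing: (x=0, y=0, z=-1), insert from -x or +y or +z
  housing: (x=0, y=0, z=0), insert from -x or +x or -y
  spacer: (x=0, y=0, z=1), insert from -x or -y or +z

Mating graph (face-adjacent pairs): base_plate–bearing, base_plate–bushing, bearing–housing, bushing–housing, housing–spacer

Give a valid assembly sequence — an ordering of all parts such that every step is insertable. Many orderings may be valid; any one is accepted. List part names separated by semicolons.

1. bearing@(-1, 0, 0) [+x clear] — {bearing}
2. base_plate@(-1, 0, -1) [-x clear] — {base_plate, bearing}
3. bushing@(0, 0, -1) [+y clear] — {base_plate, bearing, bushing}
4. housing@(0, 0, 0) [+x clear] — {base_plate, bearing, bushing, housing}
5. spacer@(0, 0, 1) [-x clear] — {base_plate, bearing, bushing, housing, spacer}

bearing; base_plate; bushing; housing; spacer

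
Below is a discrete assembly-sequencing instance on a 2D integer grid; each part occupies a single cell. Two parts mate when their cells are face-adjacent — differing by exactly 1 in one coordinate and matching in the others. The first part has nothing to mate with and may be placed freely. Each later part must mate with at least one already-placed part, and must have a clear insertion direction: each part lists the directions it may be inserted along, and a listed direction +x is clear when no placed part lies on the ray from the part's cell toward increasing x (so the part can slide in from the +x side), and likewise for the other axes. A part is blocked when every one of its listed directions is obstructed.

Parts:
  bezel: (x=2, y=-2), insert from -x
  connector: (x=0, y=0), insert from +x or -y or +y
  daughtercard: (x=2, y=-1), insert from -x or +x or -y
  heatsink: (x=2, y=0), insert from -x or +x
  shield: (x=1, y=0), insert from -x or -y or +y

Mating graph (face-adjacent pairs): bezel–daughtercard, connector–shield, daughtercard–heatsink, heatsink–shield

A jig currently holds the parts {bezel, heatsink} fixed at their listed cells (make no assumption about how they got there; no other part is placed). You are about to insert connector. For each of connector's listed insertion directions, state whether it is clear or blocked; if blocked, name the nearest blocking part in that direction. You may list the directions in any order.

+x: nearest on ray is heatsink@(2, 0) ⇒ blocked
-y: ray from connector(0, 0) has no placed part ⇒ clear
+y: ray from connector(0, 0) has no placed part ⇒ clear

+x: blocked by heatsink; +y: clear; -y: clear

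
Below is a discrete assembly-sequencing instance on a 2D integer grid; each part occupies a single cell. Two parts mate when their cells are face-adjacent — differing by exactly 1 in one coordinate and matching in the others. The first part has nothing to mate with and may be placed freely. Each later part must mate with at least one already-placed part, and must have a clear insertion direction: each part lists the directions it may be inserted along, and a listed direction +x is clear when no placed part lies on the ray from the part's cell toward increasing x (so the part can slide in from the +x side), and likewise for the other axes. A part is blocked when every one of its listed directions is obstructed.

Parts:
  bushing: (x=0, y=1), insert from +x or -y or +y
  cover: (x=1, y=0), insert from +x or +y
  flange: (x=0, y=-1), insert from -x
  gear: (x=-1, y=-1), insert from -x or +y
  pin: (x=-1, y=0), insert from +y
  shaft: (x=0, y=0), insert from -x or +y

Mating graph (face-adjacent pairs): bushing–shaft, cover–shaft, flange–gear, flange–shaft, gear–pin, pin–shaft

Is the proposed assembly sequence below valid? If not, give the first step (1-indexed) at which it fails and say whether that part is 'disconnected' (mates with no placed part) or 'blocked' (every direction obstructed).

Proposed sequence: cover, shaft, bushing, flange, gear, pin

Valid

1. cover@(1, 0) [+x clear] — {cover}
2. shaft@(0, 0) [-x clear] — {cover, shaft}
3. bushing@(0, 1) [+x clear] — {bushing, cover, shaft}
4. flange@(0, -1) [-x clear] — {bushing, cover, flange, shaft}
5. gear@(-1, -1) [-x clear] — {bushing, cover, flange, gear, shaft}
6. pin@(-1, 0) [+y clear] — {bushing, cover, flange, gear, pin, shaft}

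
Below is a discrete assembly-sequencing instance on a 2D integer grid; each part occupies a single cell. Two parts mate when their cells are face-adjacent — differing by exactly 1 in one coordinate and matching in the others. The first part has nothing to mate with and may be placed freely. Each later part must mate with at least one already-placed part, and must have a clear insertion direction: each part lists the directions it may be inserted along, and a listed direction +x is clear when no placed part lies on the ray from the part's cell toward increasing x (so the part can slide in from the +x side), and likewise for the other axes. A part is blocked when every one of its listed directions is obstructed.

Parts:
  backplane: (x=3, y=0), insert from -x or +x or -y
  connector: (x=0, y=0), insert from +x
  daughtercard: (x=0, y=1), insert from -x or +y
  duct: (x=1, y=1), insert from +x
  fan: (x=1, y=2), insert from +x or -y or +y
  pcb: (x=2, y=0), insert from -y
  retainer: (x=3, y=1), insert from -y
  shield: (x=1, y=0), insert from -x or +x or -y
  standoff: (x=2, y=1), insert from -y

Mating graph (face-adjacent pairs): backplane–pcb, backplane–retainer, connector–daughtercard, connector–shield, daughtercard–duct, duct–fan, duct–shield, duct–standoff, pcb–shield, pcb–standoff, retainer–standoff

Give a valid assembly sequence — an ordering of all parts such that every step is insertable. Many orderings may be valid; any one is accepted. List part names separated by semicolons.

1. connector@(0, 0) [+x clear] — {connector}
2. shield@(1, 0) [+x clear] — {connector, shield}
3. duct@(1, 1) [+x clear] — {connector, duct, shield}
4. standoff@(2, 1) [-y clear] — {connector, duct, shield, standoff}
5. pcb@(2, 0) [-y clear] — {connector, duct, pcb, shield, standoff}
6. retainer@(3, 1) [-y clear] — {connector, duct, pcb, retainer, shield, standoff}
7. backplane@(3, 0) [+x clear] — {backplane, connector, duct, pcb, retainer, shield, standoff}
8. fan@(1, 2) [+x clear] — {backplane, connector, duct, fan, pcb, retainer, shield, standoff}
9. daughtercard@(0, 1) [-x clear] — {backplane, connector, daughtercard, duct, fan, pcb, retainer, shield, standoff}

connector; shield; duct; standoff; pcb; retainer; backplane; fan; daughtercard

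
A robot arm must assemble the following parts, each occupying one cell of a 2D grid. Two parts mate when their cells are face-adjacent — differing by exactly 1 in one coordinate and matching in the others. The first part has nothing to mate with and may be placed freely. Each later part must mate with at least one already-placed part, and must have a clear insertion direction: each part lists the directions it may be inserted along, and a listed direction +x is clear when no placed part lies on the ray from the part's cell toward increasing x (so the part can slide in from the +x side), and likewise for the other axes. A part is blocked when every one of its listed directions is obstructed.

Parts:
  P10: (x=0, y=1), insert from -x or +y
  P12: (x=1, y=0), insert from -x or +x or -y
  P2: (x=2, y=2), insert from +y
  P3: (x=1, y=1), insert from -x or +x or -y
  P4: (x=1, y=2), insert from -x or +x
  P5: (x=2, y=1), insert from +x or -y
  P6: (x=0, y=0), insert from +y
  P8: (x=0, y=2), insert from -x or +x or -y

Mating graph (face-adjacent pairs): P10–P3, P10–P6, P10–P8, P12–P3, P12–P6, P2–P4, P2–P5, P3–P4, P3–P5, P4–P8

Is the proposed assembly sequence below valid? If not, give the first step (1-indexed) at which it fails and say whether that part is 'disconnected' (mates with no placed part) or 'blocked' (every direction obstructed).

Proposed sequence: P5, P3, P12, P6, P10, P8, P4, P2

Valid

1. P5@(2, 1) [+x clear] — {P5}
2. P3@(1, 1) [-x clear] — {P3, P5}
3. P12@(1, 0) [-x clear] — {P12, P3, P5}
4. P6@(0, 0) [+y clear] — {P12, P3, P5, P6}
5. P10@(0, 1) [-x clear] — {P10, P12, P3, P5, P6}
6. P8@(0, 2) [-x clear] — {P10, P12, P3, P5, P6, P8}
7. P4@(1, 2) [+x clear] — {P10, P12, P3, P4, P5, P6, P8}
8. P2@(2, 2) [+y clear] — {P10, P12, P2, P3, P4, P5, P6, P8}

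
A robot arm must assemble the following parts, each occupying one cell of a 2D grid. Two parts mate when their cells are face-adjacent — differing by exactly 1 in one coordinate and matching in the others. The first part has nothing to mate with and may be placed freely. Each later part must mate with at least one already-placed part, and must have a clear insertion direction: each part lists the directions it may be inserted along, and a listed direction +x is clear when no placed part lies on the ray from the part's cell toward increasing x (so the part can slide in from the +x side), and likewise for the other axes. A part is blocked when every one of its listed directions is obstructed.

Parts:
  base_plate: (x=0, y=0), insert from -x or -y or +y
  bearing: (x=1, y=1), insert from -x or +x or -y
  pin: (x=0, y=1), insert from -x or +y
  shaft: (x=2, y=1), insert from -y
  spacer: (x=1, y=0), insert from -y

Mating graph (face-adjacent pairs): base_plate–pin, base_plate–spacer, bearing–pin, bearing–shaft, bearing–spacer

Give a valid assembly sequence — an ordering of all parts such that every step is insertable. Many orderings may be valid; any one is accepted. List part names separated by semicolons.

pin; base_plate; spacer; bearing; shaft

1. pin@(0, 1) [-x clear] — {pin}
2. base_plate@(0, 0) [-x clear] — {base_plate, pin}
3. spacer@(1, 0) [-y clear] — {base_plate, pin, spacer}
4. bearing@(1, 1) [+x clear] — {base_plate, bearing, pin, spacer}
5. shaft@(2, 1) [-y clear] — {base_plate, bearing, pin, shaft, spacer}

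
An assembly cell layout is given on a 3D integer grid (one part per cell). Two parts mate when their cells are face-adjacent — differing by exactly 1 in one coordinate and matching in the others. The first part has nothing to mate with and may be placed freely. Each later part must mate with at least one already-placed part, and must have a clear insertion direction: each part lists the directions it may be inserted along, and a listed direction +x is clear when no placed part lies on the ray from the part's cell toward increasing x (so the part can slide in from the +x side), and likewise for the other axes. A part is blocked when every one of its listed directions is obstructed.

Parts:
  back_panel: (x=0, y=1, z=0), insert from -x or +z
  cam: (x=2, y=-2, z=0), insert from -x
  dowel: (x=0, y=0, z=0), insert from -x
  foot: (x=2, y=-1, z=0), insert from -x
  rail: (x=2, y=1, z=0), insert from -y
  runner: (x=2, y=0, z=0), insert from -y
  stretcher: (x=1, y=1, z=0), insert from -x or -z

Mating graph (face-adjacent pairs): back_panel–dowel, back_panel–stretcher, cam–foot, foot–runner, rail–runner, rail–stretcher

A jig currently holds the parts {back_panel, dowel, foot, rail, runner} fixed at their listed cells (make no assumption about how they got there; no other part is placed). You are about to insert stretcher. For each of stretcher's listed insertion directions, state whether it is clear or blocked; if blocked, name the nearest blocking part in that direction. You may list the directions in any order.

-x: nearest on ray is back_panel@(0, 1, 0) ⇒ blocked
-z: ray from stretcher(1, 1, 0) has no placed part ⇒ clear

-x: blocked by back_panel; -z: clear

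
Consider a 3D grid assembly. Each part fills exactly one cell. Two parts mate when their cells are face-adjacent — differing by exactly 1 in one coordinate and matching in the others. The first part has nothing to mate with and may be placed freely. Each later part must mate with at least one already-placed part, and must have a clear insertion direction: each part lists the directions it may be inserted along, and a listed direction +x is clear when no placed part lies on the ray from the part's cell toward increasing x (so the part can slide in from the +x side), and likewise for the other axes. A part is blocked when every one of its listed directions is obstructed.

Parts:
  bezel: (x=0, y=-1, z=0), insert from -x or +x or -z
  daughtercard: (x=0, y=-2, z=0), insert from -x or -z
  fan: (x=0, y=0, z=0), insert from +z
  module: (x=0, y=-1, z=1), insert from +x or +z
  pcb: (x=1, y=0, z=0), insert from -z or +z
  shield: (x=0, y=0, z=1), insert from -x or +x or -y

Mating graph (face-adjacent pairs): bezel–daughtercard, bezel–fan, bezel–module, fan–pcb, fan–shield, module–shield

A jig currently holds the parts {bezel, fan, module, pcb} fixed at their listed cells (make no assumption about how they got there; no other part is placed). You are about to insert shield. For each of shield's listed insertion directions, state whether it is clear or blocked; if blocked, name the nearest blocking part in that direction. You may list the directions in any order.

-x: ray from shield(0, 0, 1) has no placed part ⇒ clear
+x: ray from shield(0, 0, 1) has no placed part ⇒ clear
-y: nearest on ray is module@(0, -1, 1) ⇒ blocked

+x: clear; -x: clear; -y: blocked by module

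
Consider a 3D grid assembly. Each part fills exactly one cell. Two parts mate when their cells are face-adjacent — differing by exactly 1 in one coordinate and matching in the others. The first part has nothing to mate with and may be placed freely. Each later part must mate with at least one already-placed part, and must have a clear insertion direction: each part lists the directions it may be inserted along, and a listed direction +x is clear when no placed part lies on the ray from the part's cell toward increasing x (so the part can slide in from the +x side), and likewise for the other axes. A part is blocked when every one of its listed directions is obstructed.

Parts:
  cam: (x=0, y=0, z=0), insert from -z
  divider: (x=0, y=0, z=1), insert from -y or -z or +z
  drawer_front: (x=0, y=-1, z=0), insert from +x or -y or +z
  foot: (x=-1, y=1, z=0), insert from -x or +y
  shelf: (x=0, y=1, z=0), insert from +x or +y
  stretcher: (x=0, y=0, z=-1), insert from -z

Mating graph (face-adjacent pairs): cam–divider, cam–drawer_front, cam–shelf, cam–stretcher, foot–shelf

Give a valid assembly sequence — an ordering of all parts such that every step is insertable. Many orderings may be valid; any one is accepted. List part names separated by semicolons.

1. divider@(0, 0, 1) [-y clear] — {divider}
2. cam@(0, 0, 0) [-z clear] — {cam, divider}
3. stretcher@(0, 0, -1) [-z clear] — {cam, divider, stretcher}
4. drawer_front@(0, -1, 0) [+x clear] — {cam, divider, drawer_front, stretcher}
5. shelf@(0, 1, 0) [+x clear] — {cam, divider, drawer_front, shelf, stretcher}
6. foot@(-1, 1, 0) [-x clear] — {cam, divider, drawer_front, foot, shelf, stretcher}

divider; cam; stretcher; drawer_front; shelf; foot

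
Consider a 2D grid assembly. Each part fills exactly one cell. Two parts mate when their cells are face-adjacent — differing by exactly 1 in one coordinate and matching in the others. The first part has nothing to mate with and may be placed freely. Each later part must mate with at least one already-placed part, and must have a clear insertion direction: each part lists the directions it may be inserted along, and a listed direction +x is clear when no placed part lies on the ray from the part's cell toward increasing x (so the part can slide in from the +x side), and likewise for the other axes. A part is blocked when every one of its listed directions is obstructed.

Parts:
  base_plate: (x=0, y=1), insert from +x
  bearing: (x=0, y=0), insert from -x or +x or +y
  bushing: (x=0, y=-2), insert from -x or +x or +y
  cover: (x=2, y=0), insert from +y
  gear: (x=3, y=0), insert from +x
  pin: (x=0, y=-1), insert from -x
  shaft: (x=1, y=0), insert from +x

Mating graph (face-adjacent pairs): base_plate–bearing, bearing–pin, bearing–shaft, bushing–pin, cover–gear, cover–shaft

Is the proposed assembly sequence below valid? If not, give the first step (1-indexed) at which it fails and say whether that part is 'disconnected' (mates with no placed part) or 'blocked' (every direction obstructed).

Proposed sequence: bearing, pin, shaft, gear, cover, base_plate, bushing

1. bearing@(0, 0) [-x clear] — {bearing}
2. pin@(0, -1) [-x clear] — {bearing, pin}
3. shaft@(1, 0) [+x clear] — {bearing, pin, shaft}
4. gear@(3, 0) — no placed neighbour ⇒ disconnected

Invalid at step 4 (disconnected)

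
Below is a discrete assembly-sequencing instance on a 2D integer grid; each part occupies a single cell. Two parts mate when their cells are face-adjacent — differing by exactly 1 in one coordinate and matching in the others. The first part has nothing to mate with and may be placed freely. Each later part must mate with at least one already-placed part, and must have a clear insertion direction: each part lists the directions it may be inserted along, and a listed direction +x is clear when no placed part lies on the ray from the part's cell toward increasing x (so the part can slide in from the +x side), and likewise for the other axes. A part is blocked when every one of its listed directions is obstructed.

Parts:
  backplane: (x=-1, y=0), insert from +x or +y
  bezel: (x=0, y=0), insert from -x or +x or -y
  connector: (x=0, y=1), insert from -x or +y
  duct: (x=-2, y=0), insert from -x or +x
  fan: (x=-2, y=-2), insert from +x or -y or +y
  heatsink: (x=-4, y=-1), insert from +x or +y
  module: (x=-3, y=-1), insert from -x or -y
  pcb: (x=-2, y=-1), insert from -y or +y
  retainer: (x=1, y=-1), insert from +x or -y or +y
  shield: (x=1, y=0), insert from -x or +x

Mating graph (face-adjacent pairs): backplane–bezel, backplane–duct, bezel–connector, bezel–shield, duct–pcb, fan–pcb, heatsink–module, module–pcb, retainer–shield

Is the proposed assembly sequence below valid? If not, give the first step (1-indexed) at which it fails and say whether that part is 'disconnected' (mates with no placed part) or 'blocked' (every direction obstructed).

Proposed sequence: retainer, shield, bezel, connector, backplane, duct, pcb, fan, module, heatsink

Valid

1. retainer@(1, -1) [+x clear] — {retainer}
2. shield@(1, 0) [-x clear] — {retainer, shield}
3. bezel@(0, 0) [-x clear] — {bezel, retainer, shield}
4. connector@(0, 1) [-x clear] — {bezel, connector, retainer, shield}
5. backplane@(-1, 0) [+y clear] — {backplane, bezel, connector, retainer, shield}
6. duct@(-2, 0) [-x clear] — {backplane, bezel, connector, duct, retainer, shield}
7. pcb@(-2, -1) [-y clear] — {backplane, bezel, connector, duct, pcb, retainer, shield}
8. fan@(-2, -2) [+x clear] — {backplane, bezel, connector, duct, fan, pcb, retainer, shield}
9. module@(-3, -1) [-x clear] — {backplane, bezel, connector, duct, fan, module, pcb, retainer, shield}
10. heatsink@(-4, -1) [+y clear] — {backplane, bezel, connector, duct, fan, heatsink, module, pcb, retainer, shield}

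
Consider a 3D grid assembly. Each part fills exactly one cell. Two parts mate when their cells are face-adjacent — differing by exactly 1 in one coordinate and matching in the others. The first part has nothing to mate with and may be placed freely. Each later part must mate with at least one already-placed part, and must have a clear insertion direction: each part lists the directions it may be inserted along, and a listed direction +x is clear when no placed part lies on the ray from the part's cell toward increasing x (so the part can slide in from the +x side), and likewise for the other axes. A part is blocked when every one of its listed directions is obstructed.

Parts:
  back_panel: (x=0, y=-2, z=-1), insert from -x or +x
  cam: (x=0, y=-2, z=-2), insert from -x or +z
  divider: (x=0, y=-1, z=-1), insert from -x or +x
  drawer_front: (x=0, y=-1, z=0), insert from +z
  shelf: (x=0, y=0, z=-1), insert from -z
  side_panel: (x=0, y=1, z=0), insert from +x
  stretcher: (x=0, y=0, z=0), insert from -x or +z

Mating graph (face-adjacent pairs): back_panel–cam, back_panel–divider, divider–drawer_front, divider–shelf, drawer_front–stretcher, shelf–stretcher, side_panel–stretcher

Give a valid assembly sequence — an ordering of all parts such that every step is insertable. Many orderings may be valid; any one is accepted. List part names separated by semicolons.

1. drawer_front@(0, -1, 0) [+z clear] — {drawer_front}
2. stretcher@(0, 0, 0) [-x clear] — {drawer_front, stretcher}
3. shelf@(0, 0, -1) [-z clear] — {drawer_front, shelf, stretcher}
4. divider@(0, -1, -1) [-x clear] — {divider, drawer_front, shelf, stretcher}
5. back_panel@(0, -2, -1) [-x clear] — {back_panel, divider, drawer_front, shelf, stretcher}
6. cam@(0, -2, -2) [-x clear] — {back_panel, cam, divider, drawer_front, shelf, stretcher}
7. side_panel@(0, 1, 0) [+x clear] — {back_panel, cam, divider, drawer_front, shelf, side_panel, stretcher}

drawer_front; stretcher; shelf; divider; back_panel; cam; side_panel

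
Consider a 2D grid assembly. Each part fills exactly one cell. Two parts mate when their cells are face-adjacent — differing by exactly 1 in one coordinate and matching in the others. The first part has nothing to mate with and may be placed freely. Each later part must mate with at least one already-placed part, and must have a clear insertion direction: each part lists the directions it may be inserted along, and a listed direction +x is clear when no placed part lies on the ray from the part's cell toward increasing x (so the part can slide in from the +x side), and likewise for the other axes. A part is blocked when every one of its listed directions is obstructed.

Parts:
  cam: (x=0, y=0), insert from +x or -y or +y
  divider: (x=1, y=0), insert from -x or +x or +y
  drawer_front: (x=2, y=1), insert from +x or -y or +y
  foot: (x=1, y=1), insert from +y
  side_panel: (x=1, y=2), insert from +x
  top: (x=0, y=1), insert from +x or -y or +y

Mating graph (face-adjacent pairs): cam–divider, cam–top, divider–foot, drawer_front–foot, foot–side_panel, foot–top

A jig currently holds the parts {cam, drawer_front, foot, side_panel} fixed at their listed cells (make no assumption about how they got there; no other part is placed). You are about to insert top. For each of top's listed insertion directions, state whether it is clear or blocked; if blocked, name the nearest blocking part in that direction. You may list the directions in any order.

+x: blocked by foot; +y: clear; -y: blocked by cam

+x: nearest on ray is foot@(1, 1) ⇒ blocked
-y: nearest on ray is cam@(0, 0) ⇒ blocked
+y: ray from top(0, 1) has no placed part ⇒ clear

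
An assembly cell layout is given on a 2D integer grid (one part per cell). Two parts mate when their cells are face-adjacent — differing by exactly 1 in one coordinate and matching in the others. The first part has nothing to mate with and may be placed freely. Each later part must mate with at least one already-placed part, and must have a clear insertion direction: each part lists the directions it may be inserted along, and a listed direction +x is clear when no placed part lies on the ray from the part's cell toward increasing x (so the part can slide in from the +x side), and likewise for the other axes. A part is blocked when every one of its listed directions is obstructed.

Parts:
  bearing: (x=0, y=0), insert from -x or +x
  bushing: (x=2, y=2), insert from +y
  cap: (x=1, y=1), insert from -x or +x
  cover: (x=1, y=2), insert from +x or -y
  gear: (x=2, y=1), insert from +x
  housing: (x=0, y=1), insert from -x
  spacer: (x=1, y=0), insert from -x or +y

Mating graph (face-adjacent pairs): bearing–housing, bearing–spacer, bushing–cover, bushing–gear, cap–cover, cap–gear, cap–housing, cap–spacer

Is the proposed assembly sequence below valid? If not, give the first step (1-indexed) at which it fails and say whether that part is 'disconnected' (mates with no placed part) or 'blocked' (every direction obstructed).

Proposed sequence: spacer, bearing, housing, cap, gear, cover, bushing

1. spacer@(1, 0) [-x clear] — {spacer}
2. bearing@(0, 0) [-x clear] — {bearing, spacer}
3. housing@(0, 1) [-x clear] — {bearing, housing, spacer}
4. cap@(1, 1) [+x clear] — {bearing, cap, housing, spacer}
5. gear@(2, 1) [+x clear] — {bearing, cap, gear, housing, spacer}
6. cover@(1, 2) [+x clear] — {bearing, cap, cover, gear, housing, spacer}
7. bushing@(2, 2) [+y clear] — {bearing, bushing, cap, cover, gear, housing, spacer}

Valid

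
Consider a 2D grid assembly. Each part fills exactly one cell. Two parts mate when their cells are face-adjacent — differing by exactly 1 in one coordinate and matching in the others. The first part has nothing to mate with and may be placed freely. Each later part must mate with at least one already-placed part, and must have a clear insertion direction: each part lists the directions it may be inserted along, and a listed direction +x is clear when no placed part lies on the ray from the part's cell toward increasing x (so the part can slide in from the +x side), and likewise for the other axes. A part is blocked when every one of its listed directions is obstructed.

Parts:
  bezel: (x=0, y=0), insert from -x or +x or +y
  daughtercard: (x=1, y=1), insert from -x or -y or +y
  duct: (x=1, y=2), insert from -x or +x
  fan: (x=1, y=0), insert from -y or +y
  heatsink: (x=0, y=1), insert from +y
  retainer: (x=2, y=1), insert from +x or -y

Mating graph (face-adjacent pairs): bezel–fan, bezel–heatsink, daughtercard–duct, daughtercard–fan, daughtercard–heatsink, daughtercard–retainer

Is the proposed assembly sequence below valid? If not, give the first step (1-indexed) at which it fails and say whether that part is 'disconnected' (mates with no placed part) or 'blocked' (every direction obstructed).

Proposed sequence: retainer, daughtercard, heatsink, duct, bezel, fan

1. retainer@(2, 1) [+x clear] — {retainer}
2. daughtercard@(1, 1) [-x clear] — {daughtercard, retainer}
3. heatsink@(0, 1) [+y clear] — {daughtercard, heatsink, retainer}
4. duct@(1, 2) [-x clear] — {daughtercard, duct, heatsink, retainer}
5. bezel@(0, 0) [-x clear] — {bezel, daughtercard, duct, heatsink, retainer}
6. fan@(1, 0) [-y clear] — {bezel, daughtercard, duct, fan, heatsink, retainer}

Valid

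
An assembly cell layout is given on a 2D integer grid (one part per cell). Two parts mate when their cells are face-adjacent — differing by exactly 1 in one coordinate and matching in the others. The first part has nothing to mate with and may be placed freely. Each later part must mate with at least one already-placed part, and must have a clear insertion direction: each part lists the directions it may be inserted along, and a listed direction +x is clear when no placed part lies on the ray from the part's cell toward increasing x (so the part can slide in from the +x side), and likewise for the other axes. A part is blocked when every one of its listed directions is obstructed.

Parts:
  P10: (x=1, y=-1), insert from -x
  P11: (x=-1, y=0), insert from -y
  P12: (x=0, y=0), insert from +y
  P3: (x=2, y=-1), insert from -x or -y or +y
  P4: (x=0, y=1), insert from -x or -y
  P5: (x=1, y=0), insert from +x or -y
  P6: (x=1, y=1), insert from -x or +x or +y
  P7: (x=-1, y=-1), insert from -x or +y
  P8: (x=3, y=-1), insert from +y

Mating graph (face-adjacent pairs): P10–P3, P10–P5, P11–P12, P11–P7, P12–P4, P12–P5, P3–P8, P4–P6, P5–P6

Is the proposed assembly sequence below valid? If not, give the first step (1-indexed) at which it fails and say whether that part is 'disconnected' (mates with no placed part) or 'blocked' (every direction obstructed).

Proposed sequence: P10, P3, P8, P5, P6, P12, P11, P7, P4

1. P10@(1, -1) [-x clear] — {P10}
2. P3@(2, -1) [-y clear] — {P10, P3}
3. P8@(3, -1) [+y clear] — {P10, P3, P8}
4. P5@(1, 0) [+x clear] — {P10, P3, P5, P8}
5. P6@(1, 1) [-x clear] — {P10, P3, P5, P6, P8}
6. P12@(0, 0) [+y clear] — {P10, P12, P3, P5, P6, P8}
7. P11@(-1, 0) [-y clear] — {P10, P11, P12, P3, P5, P6, P8}
8. P7@(-1, -1) [-x clear] — {P10, P11, P12, P3, P5, P6, P7, P8}
9. P4@(0, 1) [-x clear] — {P10, P11, P12, P3, P4, P5, P6, P7, P8}

Valid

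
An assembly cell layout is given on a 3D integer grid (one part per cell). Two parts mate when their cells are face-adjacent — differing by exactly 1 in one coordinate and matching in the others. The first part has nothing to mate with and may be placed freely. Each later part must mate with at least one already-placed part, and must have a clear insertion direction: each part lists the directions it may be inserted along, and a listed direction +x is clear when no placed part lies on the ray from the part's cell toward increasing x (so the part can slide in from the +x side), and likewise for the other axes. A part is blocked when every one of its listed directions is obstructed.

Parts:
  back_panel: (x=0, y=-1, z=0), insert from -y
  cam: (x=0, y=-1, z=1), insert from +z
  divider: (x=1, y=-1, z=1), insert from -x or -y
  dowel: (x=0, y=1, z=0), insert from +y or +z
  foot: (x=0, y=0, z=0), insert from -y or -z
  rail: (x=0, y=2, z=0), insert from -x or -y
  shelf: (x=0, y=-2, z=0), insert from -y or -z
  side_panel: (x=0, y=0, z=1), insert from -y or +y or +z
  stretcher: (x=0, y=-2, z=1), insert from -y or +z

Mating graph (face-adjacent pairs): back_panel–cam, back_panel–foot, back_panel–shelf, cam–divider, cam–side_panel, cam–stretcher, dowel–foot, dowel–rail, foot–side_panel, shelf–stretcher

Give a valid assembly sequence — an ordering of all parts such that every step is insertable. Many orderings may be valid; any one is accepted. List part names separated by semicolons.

1. side_panel@(0, 0, 1) [-y clear] — {side_panel}
2. cam@(0, -1, 1) [+z clear] — {cam, side_panel}
3. divider@(1, -1, 1) [-y clear] — {cam, divider, side_panel}
4. back_panel@(0, -1, 0) [-y clear] — {back_panel, cam, divider, side_panel}
5. shelf@(0, -2, 0) [-y clear] — {back_panel, cam, divider, shelf, side_panel}
6. stretcher@(0, -2, 1) [-y clear] — {back_panel, cam, divider, shelf, side_panel, stretcher}
7. foot@(0, 0, 0) [-z clear] — {back_panel, cam, divider, foot, shelf, side_panel, stretcher}
8. dowel@(0, 1, 0) [+y clear] — {back_panel, cam, divider, dowel, foot, shelf, side_panel, stretcher}
9. rail@(0, 2, 0) [-x clear] — {back_panel, cam, divider, dowel, foot, rail, shelf, side_panel, stretcher}

side_panel; cam; divider; back_panel; shelf; stretcher; foot; dowel; rail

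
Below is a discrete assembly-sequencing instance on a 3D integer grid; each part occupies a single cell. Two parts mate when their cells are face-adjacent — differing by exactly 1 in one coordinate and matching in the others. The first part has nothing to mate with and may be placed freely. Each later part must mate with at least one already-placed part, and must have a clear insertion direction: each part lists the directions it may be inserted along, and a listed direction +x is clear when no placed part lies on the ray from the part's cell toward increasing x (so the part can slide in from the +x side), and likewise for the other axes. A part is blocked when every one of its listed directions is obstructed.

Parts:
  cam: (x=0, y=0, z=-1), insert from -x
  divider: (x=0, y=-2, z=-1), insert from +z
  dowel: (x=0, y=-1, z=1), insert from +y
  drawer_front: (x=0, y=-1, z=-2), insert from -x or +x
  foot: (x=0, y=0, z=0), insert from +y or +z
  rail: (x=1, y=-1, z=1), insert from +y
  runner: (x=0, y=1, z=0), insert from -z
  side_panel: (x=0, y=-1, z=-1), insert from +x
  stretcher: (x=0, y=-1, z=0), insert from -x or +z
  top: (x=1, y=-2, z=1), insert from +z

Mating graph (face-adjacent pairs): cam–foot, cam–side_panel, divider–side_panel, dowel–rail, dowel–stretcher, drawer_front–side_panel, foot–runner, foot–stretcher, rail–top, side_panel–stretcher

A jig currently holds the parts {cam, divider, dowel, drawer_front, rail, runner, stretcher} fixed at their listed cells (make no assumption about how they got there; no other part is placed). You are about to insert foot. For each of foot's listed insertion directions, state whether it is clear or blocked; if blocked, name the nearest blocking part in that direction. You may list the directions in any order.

+y: blocked by runner; +z: clear

+y: nearest on ray is runner@(0, 1, 0) ⇒ blocked
+z: ray from foot(0, 0, 0) has no placed part ⇒ clear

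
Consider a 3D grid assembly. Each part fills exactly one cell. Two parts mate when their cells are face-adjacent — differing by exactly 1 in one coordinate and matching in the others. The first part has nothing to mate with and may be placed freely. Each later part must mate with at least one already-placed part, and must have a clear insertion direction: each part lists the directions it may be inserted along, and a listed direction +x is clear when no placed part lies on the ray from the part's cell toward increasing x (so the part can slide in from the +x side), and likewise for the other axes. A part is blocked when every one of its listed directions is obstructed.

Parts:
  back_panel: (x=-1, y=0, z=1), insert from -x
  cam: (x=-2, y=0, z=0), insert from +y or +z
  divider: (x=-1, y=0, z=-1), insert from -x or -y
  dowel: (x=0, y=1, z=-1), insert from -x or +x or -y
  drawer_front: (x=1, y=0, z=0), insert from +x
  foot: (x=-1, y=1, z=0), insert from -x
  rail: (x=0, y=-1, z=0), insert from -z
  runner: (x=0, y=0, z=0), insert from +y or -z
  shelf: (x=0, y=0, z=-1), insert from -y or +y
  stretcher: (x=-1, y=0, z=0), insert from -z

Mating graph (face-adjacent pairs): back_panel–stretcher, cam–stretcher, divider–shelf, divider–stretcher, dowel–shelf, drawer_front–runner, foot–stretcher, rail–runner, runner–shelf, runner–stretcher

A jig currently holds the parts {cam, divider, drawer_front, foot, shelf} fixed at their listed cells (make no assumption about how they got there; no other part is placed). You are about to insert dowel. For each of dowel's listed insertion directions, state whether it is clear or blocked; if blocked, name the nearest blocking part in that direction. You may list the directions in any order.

-x: ray from dowel(0, 1, -1) has no placed part ⇒ clear
+x: ray from dowel(0, 1, -1) has no placed part ⇒ clear
-y: nearest on ray is shelf@(0, 0, -1) ⇒ blocked

+x: clear; -x: clear; -y: blocked by shelf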